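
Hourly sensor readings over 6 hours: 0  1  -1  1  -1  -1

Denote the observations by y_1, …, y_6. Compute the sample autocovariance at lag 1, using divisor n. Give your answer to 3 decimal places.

-0.338

Mean ȳ = (0 + 1 − 1 + 1 − 1 − 1)/6 = -0.1667
Deviations: 0.1667, 1.1667, -0.8333, 1.1667, -0.8333, -0.8333
Σ_{t=1}^{5}(y_t−ȳ)(y_{t+1}−ȳ) = -2.0278
γ_1 = -2.0278 / 6 = -0.338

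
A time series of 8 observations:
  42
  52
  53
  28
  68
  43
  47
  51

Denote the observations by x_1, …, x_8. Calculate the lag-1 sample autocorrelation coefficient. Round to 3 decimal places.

Mean x̄ = (42 + 52 + 53 + 28 + 68 + 43 + 47 + 51)/8 = 48.0000
Deviations from mean: -6.0000, 4.0000, 5.0000, -20.0000, 20.0000, -5.0000, -1.0000, 3.0000
Σ(x_t−x̄)(x_{t+1}−x̄) = (-24.0000) + (20.0000) + (-100.0000) + (-400.0000) + (-100.0000) + (5.0000) + (-3.0000) = -602.0000
Denominator Σ(x_t−x̄)² = 912.0000
r_1 = -602.0000 / 912.0000 = -0.660

-0.660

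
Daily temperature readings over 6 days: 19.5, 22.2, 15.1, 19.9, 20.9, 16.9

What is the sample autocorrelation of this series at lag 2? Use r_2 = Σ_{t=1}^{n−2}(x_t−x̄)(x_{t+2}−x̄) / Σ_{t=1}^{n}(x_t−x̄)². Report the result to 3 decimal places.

Mean x̄ = (19.5 + 22.2 + 15.1 + 19.9 + 20.9 + 16.9)/6 = 19.0833
Σ(x_t−x̄)(x_{t+2}−x̄) = (-1.6597) + (2.5453) + (-7.2364) + (-1.7831) = -8.1339
Denominator Σ(x_t−x̄)² = 34.4883
r_2 = -8.1339 / 34.4883 = -0.236

-0.236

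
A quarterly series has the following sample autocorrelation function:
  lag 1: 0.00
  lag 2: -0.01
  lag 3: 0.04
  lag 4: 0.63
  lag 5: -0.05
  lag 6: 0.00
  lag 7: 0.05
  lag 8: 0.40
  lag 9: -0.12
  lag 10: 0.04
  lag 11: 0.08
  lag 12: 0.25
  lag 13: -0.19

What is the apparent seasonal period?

The largest autocorrelation is r_4 = 0.63, with weaker echoes at lags 8 (0.40) and 12 (0.25); the remaining lags stay at or below 0.08.
The dominant spike at lag 4 indicates a seasonal period of 4.

4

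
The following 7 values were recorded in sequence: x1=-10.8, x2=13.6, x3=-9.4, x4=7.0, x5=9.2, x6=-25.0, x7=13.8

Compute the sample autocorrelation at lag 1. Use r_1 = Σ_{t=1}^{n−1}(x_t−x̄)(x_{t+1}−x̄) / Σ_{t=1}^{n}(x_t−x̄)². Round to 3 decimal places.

Mean x̄ = (-10.8 + 13.6 − 9.4 + 7.0 + 9.2 − 25.0 + 13.8)/7 = -0.2286
Σ(x_t−x̄)(x_{t+1}−x̄) = (-146.1878) + (-126.8278) + (-66.2963) + (68.1551) + (-233.5592) + (-347.5078) = -852.2237
Denominator Σ(x_t−x̄)² = 1338.6743
r_1 = -852.2237 / 1338.6743 = -0.637

-0.637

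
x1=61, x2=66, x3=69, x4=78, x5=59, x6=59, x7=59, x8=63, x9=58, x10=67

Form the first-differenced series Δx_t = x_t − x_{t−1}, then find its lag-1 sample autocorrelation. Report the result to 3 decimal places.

First differences Δx: 5, 3, 9, -19, 0, 0, 4, -5, 9
Mean of differences = 0.6667
Numerator Σ(Δx_t−Δx̄)(Δx_{t+1}−Δx̄) = -189.1111
Denominator Σ(Δx_t−Δx̄)² = 594.0000
r_1(Δx) = -189.1111 / 594.0000 = -0.318

-0.318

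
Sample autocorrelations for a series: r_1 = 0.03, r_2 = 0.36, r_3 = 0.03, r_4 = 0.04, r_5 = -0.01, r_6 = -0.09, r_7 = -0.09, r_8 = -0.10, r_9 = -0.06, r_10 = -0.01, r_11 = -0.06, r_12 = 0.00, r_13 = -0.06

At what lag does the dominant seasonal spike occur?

2

The largest autocorrelation is r_2 = 0.36; the remaining lags stay at or below 0.04.
The dominant spike at lag 2 indicates a seasonal period of 2.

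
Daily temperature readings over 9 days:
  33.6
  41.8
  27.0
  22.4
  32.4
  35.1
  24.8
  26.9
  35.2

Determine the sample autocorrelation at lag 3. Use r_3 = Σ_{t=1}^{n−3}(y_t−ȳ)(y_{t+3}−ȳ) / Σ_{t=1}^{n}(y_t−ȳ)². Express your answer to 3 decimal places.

Mean ȳ = (33.6 + 41.8 + 27.0 + 22.4 + 32.4 + 35.1 + 24.8 + 26.9 + 35.2)/9 = 31.0222
Σ(y_t−ȳ)(y_{t+3}−ȳ) = (-22.2262) + (14.8494) + (-16.4017) + (53.6494) + (-5.6795) + (17.0360) = 41.2274
Denominator Σ(y_t−ȳ)² = 305.0156
r_3 = 41.2274 / 305.0156 = 0.135

0.135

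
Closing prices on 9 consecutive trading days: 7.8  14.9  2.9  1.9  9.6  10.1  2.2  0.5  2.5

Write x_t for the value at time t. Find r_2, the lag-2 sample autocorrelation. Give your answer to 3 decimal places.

Mean x̄ = (7.8 + 14.9 + 2.9 + 1.9 + 9.6 + 10.1 + 2.2 + 0.5 + 2.5)/9 = 5.8222
Numerator Σ_{t=1}^{7}(x_t−x̄)(x_{t+2}−x̄) = -93.6199
Denominator Σ(x_t−x̄)² = 195.2956
r_2 = -93.6199 / 195.2956 = -0.479

-0.479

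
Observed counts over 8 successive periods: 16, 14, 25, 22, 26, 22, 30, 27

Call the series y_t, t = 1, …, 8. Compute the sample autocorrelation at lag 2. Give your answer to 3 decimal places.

Mean ȳ = (16 + 14 + 25 + 22 + 26 + 22 + 30 + 27)/8 = 22.7500
Numerator Σ_{t=1}^{6}(y_t−ȳ)(y_{t+2}−ȳ) = 19.6250
Denominator Σ(y_t−ȳ)² = 209.5000
r_2 = 19.6250 / 209.5000 = 0.094

0.094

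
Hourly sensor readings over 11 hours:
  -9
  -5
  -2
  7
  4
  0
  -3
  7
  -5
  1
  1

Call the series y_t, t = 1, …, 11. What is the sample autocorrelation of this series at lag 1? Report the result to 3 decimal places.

0.040

Mean ȳ = (-9 − 5 − 2 + 7 + 4 + 0 − 3 + 7 − 5 + 1 + 1)/11 = -0.3636
Numerator Σ_{t=1}^{10}(y_t−ȳ)(y_{t+1}−ȳ) = 10.3223
Denominator Σ(y_t−ȳ)² = 258.5455
r_1 = 10.3223 / 258.5455 = 0.040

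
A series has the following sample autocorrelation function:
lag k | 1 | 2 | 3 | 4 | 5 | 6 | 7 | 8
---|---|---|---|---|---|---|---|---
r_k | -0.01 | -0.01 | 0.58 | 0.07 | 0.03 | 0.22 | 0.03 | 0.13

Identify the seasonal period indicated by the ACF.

3

The largest autocorrelation is r_3 = 0.58, with a weaker echo at lag 6 (0.22); the remaining lags stay at or below 0.13.
The dominant spike at lag 3 indicates a seasonal period of 3.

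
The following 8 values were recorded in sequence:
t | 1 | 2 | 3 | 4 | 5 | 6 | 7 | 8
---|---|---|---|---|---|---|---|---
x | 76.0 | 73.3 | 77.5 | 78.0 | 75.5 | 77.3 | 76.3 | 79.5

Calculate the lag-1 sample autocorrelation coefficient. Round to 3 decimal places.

Mean x̄ = (76.0 + 73.3 + 77.5 + 78.0 + 75.5 + 77.3 + 76.3 + 79.5)/8 = 76.6750
Numerator Σ_{t=1}^{7}(x_t−x̄)(x_{t+1}−x̄) = -2.9981
Denominator Σ(x_t−x̄)² = 24.1750
r_1 = -2.9981 / 24.1750 = -0.124

-0.124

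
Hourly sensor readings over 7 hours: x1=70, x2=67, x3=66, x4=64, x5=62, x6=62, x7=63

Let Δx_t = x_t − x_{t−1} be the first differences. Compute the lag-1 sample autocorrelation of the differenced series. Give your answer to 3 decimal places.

First differences Δx: -3, -1, -2, -2, 0, 1
Mean of differences = -1.1667
Numerator Σ(Δx_t−Δx̄)(Δx_{t+1}−Δx̄) = 1.8056
Denominator Σ(Δx_t−Δx̄)² = 10.8333
r_1(Δx) = 1.8056 / 10.8333 = 0.167

0.167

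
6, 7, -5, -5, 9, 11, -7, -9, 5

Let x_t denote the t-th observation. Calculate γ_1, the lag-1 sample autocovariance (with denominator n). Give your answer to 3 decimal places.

2.654

Mean x̄ = (6 + 7 − 5 − 5 + 9 + 11 − 7 − 9 + 5)/9 = 1.3333
Σ_{t=1}^{8}(x_t−x̄)(x_{t+1}−x̄) = 23.8889
γ_1 = 23.8889 / 9 = 2.654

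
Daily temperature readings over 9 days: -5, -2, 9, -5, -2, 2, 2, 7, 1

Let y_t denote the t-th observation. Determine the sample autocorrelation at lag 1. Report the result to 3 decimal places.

-0.163

Mean ȳ = (-5 − 2 + 9 − 5 − 2 + 2 + 2 + 7 + 1)/9 = 0.7778
Numerator Σ_{t=1}^{8}(y_t−ȳ)(y_{t+1}−ȳ) = -31.1605
Denominator Σ(y_t−ȳ)² = 191.5556
r_1 = -31.1605 / 191.5556 = -0.163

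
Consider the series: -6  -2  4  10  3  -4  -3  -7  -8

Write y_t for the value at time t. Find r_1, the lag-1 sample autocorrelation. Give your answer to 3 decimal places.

Mean ȳ = (-6 − 2 + 4 + 10 + 3 − 4 − 3 − 7 − 8)/9 = -1.4444
Numerator Σ_{t=1}^{8}(y_t−ȳ)(y_{t+1}−ȳ) = 150.3580
Denominator Σ(y_t−ȳ)² = 284.2222
r_1 = 150.3580 / 284.2222 = 0.529

0.529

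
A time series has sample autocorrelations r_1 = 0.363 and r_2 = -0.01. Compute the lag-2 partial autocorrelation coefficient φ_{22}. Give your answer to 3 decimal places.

φ_{22} = (r_2 − r_1²) / (1 − r_1²)
r_1² = (0.363)² = 0.131769
Numerator = -0.01 − 0.1318 = -0.1418; denominator = 1 − 0.1318 = 0.8682
φ_{22} = -0.1418 / 0.8682 = -0.163

-0.163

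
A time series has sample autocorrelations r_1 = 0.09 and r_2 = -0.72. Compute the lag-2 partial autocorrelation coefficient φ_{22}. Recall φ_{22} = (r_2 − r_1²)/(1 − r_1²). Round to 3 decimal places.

φ_{22} = (r_2 − r_1²) / (1 − r_1²)
r_1² = (0.09)² = 0.0081
Numerator = -0.72 − 0.0081 = -0.7281; denominator = 1 − 0.0081 = 0.9919
φ_{22} = -0.7281 / 0.9919 = -0.734

-0.734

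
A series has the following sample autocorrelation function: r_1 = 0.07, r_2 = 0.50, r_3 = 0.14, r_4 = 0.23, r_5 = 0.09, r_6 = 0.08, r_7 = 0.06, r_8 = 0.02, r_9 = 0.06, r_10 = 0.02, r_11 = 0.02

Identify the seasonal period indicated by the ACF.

The largest autocorrelation is r_2 = 0.50, with a weaker echo at lag 4 (0.23); the remaining lags stay at or below 0.14.
The dominant spike at lag 2 indicates a seasonal period of 2.

2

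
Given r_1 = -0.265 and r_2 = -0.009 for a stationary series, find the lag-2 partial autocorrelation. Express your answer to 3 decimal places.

-0.085

φ_{22} = (r_2 − r_1²) / (1 − r_1²)
r_1² = (-0.265)² = 0.070225
Numerator = -0.009 − 0.0702 = -0.0792; denominator = 1 − 0.0702 = 0.9298
φ_{22} = -0.0792 / 0.9298 = -0.085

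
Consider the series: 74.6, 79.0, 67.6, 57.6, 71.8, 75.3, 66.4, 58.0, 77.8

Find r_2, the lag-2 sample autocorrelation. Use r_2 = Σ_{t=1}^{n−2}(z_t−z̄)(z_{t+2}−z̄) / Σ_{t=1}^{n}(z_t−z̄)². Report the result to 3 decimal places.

-0.575

Mean z̄ = (74.6 + 79.0 + 67.6 + 57.6 + 71.8 + 75.3 + 66.4 + 58.0 + 77.8)/9 = 69.7889
Numerator Σ_{t=1}^{7}(z_t−z̄)(z_{t+2}−z̄) = -293.3147
Denominator Σ(z_t−z̄)² = 510.4089
r_2 = -293.3147 / 510.4089 = -0.575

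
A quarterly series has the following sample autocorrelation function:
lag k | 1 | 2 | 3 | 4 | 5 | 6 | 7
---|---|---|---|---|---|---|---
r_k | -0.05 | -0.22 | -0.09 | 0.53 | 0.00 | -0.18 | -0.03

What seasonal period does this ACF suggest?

The largest autocorrelation is r_4 = 0.53; the remaining lags stay at or below 0.00.
The dominant spike at lag 4 indicates a seasonal period of 4.

4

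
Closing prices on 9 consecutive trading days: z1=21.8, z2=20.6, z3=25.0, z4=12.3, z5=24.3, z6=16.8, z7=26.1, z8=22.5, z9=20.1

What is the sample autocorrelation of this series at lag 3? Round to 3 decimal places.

Mean z̄ = (21.8 + 20.6 + 25.0 + 12.3 + 24.3 + 16.8 + 26.1 + 22.5 + 20.1)/9 = 21.0556
Numerator Σ_{t=1}^{6}(z_t−z̄)(z_{t+3}−z̄) = -60.1959
Denominator Σ(z_t−z̄)² = 150.0622
r_3 = -60.1959 / 150.0622 = -0.401

-0.401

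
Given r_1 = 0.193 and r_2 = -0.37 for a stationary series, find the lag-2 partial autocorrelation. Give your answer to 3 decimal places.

-0.423

φ_{22} = (r_2 − r_1²) / (1 − r_1²)
r_1² = (0.193)² = 0.037249
Numerator = -0.37 − 0.0372 = -0.4072; denominator = 1 − 0.0372 = 0.9628
φ_{22} = -0.4072 / 0.9628 = -0.423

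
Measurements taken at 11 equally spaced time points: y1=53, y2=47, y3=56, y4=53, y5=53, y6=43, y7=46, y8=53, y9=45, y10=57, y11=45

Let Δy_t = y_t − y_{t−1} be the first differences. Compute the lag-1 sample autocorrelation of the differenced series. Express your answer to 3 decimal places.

First differences Δy: -6, 9, -3, 0, -10, 3, 7, -8, 12, -12
Mean of differences = -0.8000
Numerator Σ(Δy_t−Δȳ)(Δy_{t+1}−Δȳ) = -378.6400
Denominator Σ(Δy_t−Δȳ)² = 629.6000
r_1(Δy) = -378.6400 / 629.6000 = -0.601

-0.601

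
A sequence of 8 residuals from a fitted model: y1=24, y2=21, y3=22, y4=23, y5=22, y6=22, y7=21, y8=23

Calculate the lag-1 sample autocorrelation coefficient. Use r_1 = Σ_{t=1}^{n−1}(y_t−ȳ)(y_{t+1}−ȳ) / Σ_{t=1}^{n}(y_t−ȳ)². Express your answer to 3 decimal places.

Mean ȳ = (24 + 21 + 22 + 23 + 22 + 22 + 21 + 23)/8 = 22.2500
Deviations from mean: 1.7500, -1.2500, -0.2500, 0.7500, -0.2500, -0.2500, -1.2500, 0.7500
Numerator Σ_{t=1}^{7}(y_t−ȳ)(y_{t+1}−ȳ) = -2.8125
Denominator Σ(y_t−ȳ)² = 7.5000
r_1 = -2.8125 / 7.5000 = -0.375

-0.375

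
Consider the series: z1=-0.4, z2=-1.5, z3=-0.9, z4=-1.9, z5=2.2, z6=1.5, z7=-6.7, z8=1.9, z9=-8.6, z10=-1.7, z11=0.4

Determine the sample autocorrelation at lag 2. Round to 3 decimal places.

Mean z̄ = (-0.4 − 1.5 − 0.9 − 1.9 + 2.2 + 1.5 − 6.7 + 1.9 − 8.6 − 1.7 + 0.4)/11 = -1.4273
Numerator Σ_{t=1}^{9}(z_t−z̄)(z_{t+2}−z̄) = 15.5249
Denominator Σ(z_t−z̄)² = 117.0218
r_2 = 15.5249 / 117.0218 = 0.133

0.133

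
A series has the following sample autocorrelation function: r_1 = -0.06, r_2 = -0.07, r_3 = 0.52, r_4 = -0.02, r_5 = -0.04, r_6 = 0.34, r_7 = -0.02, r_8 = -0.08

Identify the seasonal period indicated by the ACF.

3

The largest autocorrelation is r_3 = 0.52, with a weaker echo at lag 6 (0.34); the remaining lags stay at or below -0.02.
The dominant spike at lag 3 indicates a seasonal period of 3.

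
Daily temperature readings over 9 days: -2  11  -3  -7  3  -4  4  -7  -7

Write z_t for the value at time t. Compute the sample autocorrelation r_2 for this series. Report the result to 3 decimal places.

Mean z̄ = (-2 + 11 − 3 − 7 + 3 − 4 + 4 − 7 − 7)/9 = -1.3333
Σ(z_t−z̄)(z_{t+2}−z̄) = (1.1111) + (-69.8889) + (-7.2222) + (15.1111) + (23.1111) + (15.1111) + (-30.2222) = -52.8889
Denominator Σ(z_t−z̄)² = 306.0000
r_2 = -52.8889 / 306.0000 = -0.173

-0.173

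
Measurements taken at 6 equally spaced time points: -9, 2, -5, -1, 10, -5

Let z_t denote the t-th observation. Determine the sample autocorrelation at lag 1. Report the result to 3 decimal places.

Mean z̄ = (-9 + 2 − 5 − 1 + 10 − 5)/6 = -1.3333
Deviations from mean: -7.6667, 3.3333, -3.6667, 0.3333, 11.3333, -3.6667
Numerator Σ_{t=1}^{5}(z_t−z̄)(z_{t+1}−z̄) = -76.7778
Denominator Σ(z_t−z̄)² = 225.3333
r_1 = -76.7778 / 225.3333 = -0.341

-0.341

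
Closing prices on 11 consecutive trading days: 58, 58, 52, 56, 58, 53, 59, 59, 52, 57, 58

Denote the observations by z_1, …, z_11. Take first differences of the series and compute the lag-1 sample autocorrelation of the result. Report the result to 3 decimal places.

First differences Δz: 0, -6, 4, 2, -5, 6, 0, -7, 5, 1
Mean of differences = 0.0000
Numerator Σ(Δz_t−Δz̄)(Δz_{t+1}−Δz̄) = -86.0000
Denominator Σ(Δz_t−Δz̄)² = 192.0000
r_1(Δz) = -86.0000 / 192.0000 = -0.448

-0.448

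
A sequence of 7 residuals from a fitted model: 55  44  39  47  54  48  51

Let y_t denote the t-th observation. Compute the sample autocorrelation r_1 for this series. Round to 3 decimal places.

Mean ȳ = (55 + 44 + 39 + 47 + 54 + 48 + 51)/7 = 48.2857
Σ(y_t−ȳ)(y_{t+1}−ȳ) = (-28.7755) + (39.7959) + (11.9388) + (-7.3469) + (-1.6327) + (-0.7755) = 13.2041
Denominator Σ(y_t−ȳ)² = 191.4286
r_1 = 13.2041 / 191.4286 = 0.069

0.069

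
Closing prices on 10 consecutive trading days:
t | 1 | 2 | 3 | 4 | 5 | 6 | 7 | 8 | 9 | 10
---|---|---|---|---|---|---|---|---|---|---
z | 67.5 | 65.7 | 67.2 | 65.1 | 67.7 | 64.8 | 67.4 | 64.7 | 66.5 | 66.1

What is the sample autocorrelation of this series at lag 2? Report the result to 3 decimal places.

0.769

Mean z̄ = (67.5 + 65.7 + 67.2 + 65.1 + 67.7 + 64.8 + 67.4 + 64.7 + 66.5 + 66.1)/10 = 66.2700
Numerator Σ_{t=1}^{8}(z_t−z̄)(z_{t+2}−z̄) = 9.3112
Denominator Σ(z_t−z̄)² = 12.1010
r_2 = 9.3112 / 12.1010 = 0.769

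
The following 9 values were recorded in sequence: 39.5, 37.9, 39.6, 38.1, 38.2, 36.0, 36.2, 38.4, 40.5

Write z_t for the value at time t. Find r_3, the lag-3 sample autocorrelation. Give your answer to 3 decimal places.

-0.444

Mean z̄ = (39.5 + 37.9 + 39.6 + 38.1 + 38.2 + 36.0 + 36.2 + 38.4 + 40.5)/9 = 38.2667
Numerator Σ_{t=1}^{6}(z_t−z̄)(z_{t+3}−z̄) = -7.9300
Denominator Σ(z_t−z̄)² = 17.8800
r_3 = -7.9300 / 17.8800 = -0.444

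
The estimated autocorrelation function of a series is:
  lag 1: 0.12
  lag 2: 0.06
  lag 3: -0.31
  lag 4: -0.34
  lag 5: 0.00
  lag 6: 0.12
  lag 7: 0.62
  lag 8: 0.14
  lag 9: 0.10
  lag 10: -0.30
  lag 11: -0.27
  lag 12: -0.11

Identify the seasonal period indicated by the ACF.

7

The largest autocorrelation is r_7 = 0.62; the remaining lags stay at or below 0.14.
The dominant spike at lag 7 indicates a seasonal period of 7.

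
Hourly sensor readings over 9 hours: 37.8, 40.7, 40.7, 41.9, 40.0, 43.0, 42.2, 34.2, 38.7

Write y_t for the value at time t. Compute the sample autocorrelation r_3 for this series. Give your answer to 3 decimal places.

-0.024

Mean ȳ = (37.8 + 40.7 + 40.7 + 41.9 + 40.0 + 43.0 + 42.2 + 34.2 + 38.7)/9 = 39.9111
Numerator Σ_{t=1}^{6}(y_t−ȳ)(y_{t+3}−ȳ) = -1.3881
Denominator Σ(y_t−ȳ)² = 58.5289
r_3 = -1.3881 / 58.5289 = -0.024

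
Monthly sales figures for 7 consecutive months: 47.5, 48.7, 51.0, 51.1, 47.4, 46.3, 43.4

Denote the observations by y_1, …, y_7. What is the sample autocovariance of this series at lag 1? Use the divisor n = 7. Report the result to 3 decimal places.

2.630

Mean ȳ = (47.5 + 48.7 + 51.0 + 51.1 + 47.4 + 46.3 + 43.4)/7 = 47.9143
Σ_{t=1}^{6}(y_t−ȳ)(y_{t+1}−ȳ) = 18.4084
γ_1 = 18.4084 / 7 = 2.630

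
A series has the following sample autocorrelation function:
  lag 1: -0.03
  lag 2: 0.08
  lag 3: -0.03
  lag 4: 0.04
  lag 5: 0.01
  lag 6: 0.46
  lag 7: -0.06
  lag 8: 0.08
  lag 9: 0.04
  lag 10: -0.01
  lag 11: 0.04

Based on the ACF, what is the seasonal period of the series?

The largest autocorrelation is r_6 = 0.46; the remaining lags stay at or below 0.08.
The dominant spike at lag 6 indicates a seasonal period of 6.

6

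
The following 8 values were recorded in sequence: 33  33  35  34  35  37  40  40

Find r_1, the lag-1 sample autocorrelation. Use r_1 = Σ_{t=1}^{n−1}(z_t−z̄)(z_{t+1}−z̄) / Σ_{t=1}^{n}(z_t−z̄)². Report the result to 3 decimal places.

Mean z̄ = (33 + 33 + 35 + 34 + 35 + 37 + 40 + 40)/8 = 35.8750
Numerator Σ_{t=1}^{7}(z_t−z̄)(z_{t+1}−z̄) = 34.7344
Denominator Σ(z_t−z̄)² = 56.8750
r_1 = 34.7344 / 56.8750 = 0.611

0.611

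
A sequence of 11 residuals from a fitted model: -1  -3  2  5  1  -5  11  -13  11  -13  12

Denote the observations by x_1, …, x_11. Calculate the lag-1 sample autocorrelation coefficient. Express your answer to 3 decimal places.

Mean x̄ = (-1 − 3 + 2 + 5 + 1 − 5 + 11 − 13 + 11 − 13 + 12)/11 = 0.6364
Numerator Σ_{t=1}^{10}(x_t−x̄)(x_{t+1}−x̄) = -630.8595
Denominator Σ(x_t−x̄)² = 784.5455
r_1 = -630.8595 / 784.5455 = -0.804

-0.804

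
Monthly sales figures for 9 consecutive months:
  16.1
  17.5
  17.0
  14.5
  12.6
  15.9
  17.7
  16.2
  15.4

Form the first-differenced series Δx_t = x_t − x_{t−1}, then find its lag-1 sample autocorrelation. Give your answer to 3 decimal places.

First differences Δx: 1.4, -0.5, -2.5, -1.9, 3.3, 1.8, -1.5, -0.8
Mean of differences = -0.0875
Numerator Σ(Δx_t−Δx̄)(Δx_{t+1}−Δx̄) = 3.3486
Denominator Σ(Δx_t−Δx̄)² = 29.0288
r_1(Δx) = 3.3486 / 29.0288 = 0.115

0.115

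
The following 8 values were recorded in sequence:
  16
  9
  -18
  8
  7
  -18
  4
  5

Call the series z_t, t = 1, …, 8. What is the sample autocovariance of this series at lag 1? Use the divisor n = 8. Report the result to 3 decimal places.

Mean z̄ = (16 + 9 − 18 + 8 + 7 − 18 + 4 + 5)/8 = 1.6250
Deviations: 14.3750, 7.3750, -19.6250, 6.3750, 5.3750, -19.6250, 2.3750, 3.3750
Σ_{t=1}^{7}(z_t−z̄)(z_{t+1}−z̄) = -273.6406
γ_1 = -273.6406 / 8 = -34.205

-34.205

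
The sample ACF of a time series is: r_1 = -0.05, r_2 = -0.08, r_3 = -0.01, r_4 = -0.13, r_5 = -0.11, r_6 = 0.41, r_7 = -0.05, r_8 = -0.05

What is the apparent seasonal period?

The largest autocorrelation is r_6 = 0.41; the remaining lags stay at or below -0.01.
The dominant spike at lag 6 indicates a seasonal period of 6.

6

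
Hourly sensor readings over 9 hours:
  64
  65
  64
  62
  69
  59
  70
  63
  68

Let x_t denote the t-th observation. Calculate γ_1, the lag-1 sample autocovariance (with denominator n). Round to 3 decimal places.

-8.816

Mean x̄ = (64 + 65 + 64 + 62 + 69 + 59 + 70 + 63 + 68)/9 = 64.8889
Σ_{t=1}^{8}(x_t−x̄)(x_{t+1}−x̄) = -79.3457
γ_1 = -79.3457 / 9 = -8.816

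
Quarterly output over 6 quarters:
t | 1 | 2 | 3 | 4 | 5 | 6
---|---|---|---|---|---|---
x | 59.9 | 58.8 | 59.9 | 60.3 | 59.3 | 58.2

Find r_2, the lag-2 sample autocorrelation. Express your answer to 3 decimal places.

-0.455

Mean x̄ = (59.9 + 58.8 + 59.9 + 60.3 + 59.3 + 58.2)/6 = 59.4000
Σ(x_t−x̄)(x_{t+2}−x̄) = (0.2500) + (-0.5400) + (-0.0500) + (-1.0800) = -1.4200
Denominator Σ(x_t−x̄)² = 3.1200
r_2 = -1.4200 / 3.1200 = -0.455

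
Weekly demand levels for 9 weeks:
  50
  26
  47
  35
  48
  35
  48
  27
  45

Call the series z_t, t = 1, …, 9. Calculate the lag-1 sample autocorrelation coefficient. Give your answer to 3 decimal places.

Mean z̄ = (50 + 26 + 47 + 35 + 48 + 35 + 48 + 27 + 45)/9 = 40.1111
Numerator Σ_{t=1}^{8}(z_t−z̄)(z_{t+1}−z̄) = -560.4568
Denominator Σ(z_t−z̄)² = 716.8889
r_1 = -560.4568 / 716.8889 = -0.782

-0.782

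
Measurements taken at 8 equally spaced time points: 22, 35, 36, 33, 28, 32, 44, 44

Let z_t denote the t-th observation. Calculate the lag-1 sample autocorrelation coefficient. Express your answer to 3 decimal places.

0.218

Mean z̄ = (22 + 35 + 36 + 33 + 28 + 32 + 44 + 44)/8 = 34.2500
Σ(z_t−z̄)(z_{t+1}−z̄) = (-9.1875) + (1.3125) + (-2.1875) + (7.8125) + (14.0625) + (-21.9375) + (95.0625) = 84.9375
Denominator Σ(z_t−z̄)² = 389.5000
r_1 = 84.9375 / 389.5000 = 0.218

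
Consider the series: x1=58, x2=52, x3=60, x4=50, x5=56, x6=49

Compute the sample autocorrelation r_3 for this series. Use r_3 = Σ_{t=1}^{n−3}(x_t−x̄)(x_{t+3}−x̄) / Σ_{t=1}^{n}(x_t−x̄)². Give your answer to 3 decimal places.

Mean x̄ = (58 + 52 + 60 + 50 + 56 + 49)/6 = 54.1667
Deviations from mean: 3.8333, -2.1667, 5.8333, -4.1667, 1.8333, -5.1667
Numerator Σ_{t=1}^{3}(x_t−x̄)(x_{t+3}−x̄) = -50.0833
Denominator Σ(x_t−x̄)² = 100.8333
r_3 = -50.0833 / 100.8333 = -0.497

-0.497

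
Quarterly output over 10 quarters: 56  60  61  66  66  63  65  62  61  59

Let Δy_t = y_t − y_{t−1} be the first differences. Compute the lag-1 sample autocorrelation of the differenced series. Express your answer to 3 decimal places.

First differences Δy: 4, 1, 5, 0, -3, 2, -3, -1, -2
Mean of differences = 0.3333
Numerator Σ(Δy_t−Δȳ)(Δy_{t+1}−Δȳ) = 1.5556
Denominator Σ(Δy_t−Δȳ)² = 68.0000
r_1(Δy) = 1.5556 / 68.0000 = 0.023

0.023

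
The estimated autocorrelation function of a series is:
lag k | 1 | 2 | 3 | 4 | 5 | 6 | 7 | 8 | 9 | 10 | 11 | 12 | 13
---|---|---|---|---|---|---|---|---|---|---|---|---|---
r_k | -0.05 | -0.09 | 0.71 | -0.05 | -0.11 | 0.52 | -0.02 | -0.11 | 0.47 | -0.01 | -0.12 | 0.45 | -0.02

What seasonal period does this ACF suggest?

The largest autocorrelation is r_3 = 0.71, with weaker echoes at lags 6 (0.52), 9 (0.47) and 12 (0.45); the remaining lags stay at or below -0.01.
The dominant spike at lag 3 indicates a seasonal period of 3.

3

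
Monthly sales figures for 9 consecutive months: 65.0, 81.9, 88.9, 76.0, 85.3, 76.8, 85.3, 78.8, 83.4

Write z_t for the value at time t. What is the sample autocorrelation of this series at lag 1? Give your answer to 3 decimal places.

-0.285

Mean z̄ = (65.0 + 81.9 + 88.9 + 76.0 + 85.3 + 76.8 + 85.3 + 78.8 + 83.4)/9 = 80.1556
Numerator Σ_{t=1}^{8}(z_t−z̄)(z_{t+1}−z̄) = -114.7964
Denominator Σ(z_t−z̄)² = 403.0222
r_1 = -114.7964 / 403.0222 = -0.285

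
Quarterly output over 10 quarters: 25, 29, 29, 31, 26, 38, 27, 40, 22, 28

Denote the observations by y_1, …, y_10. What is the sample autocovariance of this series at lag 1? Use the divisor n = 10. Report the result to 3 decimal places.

Mean ȳ = (25 + 29 + 29 + 31 + 26 + 38 + 27 + 40 + 22 + 28)/10 = 29.5000
Σ_{t=1}^{9}(y_t−ȳ)(y_{t+1}−ȳ) = -148.2500
γ_1 = -148.2500 / 10 = -14.825

-14.825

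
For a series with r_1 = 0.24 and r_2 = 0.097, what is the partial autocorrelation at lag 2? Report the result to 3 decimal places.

0.042

φ_{22} = (r_2 − r_1²) / (1 − r_1²)
r_1² = (0.24)² = 0.0576
Numerator = 0.097 − 0.0576 = 0.0394; denominator = 1 − 0.0576 = 0.9424
φ_{22} = 0.0394 / 0.9424 = 0.042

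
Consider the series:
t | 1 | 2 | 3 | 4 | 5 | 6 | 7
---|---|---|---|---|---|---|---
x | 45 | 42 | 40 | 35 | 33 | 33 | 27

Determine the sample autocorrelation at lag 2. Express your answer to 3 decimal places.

Mean x̄ = (45 + 42 + 40 + 35 + 33 + 33 + 27)/7 = 36.4286
Deviations from mean: 8.5714, 5.5714, 3.5714, -1.4286, -3.4286, -3.4286, -9.4286
Σ(x_t−x̄)(x_{t+2}−x̄) = (30.6122) + (-7.9592) + (-12.2449) + (4.8980) + (32.3265) = 47.6327
Denominator Σ(x_t−x̄)² = 231.7143
r_2 = 47.6327 / 231.7143 = 0.206

0.206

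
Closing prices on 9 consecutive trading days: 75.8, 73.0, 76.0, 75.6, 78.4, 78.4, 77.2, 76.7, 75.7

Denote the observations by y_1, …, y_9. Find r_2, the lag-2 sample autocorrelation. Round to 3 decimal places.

Mean ȳ = (75.8 + 73.0 + 76.0 + 75.6 + 78.4 + 78.4 + 77.2 + 76.7 + 75.7)/9 = 76.3111
Numerator Σ_{t=1}^{7}(y_t−ȳ)(y_{t+2}−ȳ) = 2.5042
Denominator Σ(y_t−ȳ)² = 21.8689
r_2 = 2.5042 / 21.8689 = 0.115

0.115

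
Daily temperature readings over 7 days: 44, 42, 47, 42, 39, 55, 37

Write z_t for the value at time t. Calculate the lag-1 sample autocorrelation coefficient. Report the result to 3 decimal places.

-0.627

Mean z̄ = (44 + 42 + 47 + 42 + 39 + 55 + 37)/7 = 43.7143
Deviations from mean: 0.2857, -1.7143, 3.2857, -1.7143, -4.7143, 11.2857, -6.7143
Numerator Σ_{t=1}^{6}(z_t−z̄)(z_{t+1}−z̄) = -132.6531
Denominator Σ(z_t−z̄)² = 211.4286
r_1 = -132.6531 / 211.4286 = -0.627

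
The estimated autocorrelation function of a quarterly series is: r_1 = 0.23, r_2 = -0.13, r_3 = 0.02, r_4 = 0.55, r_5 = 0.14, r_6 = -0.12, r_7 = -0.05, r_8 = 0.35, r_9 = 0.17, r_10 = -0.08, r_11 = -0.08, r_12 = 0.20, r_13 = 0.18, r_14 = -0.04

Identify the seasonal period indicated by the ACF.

The largest autocorrelation is r_4 = 0.55, with a weaker echo at lag 8 (0.35); the remaining lags stay at or below 0.23.
The dominant spike at lag 4 indicates a seasonal period of 4.

4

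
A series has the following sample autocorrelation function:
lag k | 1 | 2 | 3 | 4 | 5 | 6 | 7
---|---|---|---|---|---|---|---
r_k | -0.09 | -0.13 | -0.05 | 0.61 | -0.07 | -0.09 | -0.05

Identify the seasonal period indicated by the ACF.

The largest autocorrelation is r_4 = 0.61; the remaining lags stay at or below -0.05.
The dominant spike at lag 4 indicates a seasonal period of 4.

4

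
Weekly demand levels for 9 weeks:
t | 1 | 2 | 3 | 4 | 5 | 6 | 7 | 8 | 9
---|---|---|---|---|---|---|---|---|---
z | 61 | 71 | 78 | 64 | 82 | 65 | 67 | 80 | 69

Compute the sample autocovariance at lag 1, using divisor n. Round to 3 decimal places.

-24.425

Mean z̄ = (61 + 71 + 78 + 64 + 82 + 65 + 67 + 80 + 69)/9 = 70.7778
Σ_{t=1}^{8}(z_t−z̄)(z_{t+1}−z̄) = -219.8272
γ_1 = -219.8272 / 9 = -24.425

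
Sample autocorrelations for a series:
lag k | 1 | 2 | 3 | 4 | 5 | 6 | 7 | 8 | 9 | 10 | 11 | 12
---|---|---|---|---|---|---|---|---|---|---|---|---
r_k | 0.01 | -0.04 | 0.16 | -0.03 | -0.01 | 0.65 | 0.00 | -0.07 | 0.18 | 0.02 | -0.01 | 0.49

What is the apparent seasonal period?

The largest autocorrelation is r_6 = 0.65, with a weaker echo at lag 12 (0.49); the remaining lags stay at or below 0.18.
The dominant spike at lag 6 indicates a seasonal period of 6.

6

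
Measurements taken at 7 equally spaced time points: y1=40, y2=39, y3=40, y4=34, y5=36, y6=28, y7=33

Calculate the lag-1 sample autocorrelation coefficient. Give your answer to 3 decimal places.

0.333

Mean ȳ = (40 + 39 + 40 + 34 + 36 + 28 + 33)/7 = 35.7143
Deviations from mean: 4.2857, 3.2857, 4.2857, -1.7143, 0.2857, -7.7143, -2.7143
Σ(y_t−ȳ)(y_{t+1}−ȳ) = (14.0816) + (14.0816) + (-7.3469) + (-0.4898) + (-2.2041) + (20.9388) = 39.0612
Denominator Σ(y_t−ȳ)² = 117.4286
r_1 = 39.0612 / 117.4286 = 0.333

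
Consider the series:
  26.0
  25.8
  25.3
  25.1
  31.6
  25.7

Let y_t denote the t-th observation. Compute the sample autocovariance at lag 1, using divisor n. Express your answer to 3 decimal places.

-1.418

Mean ȳ = (26.0 + 25.8 + 25.3 + 25.1 + 31.6 + 25.7)/6 = 26.5833
Σ_{t=1}^{5}(y_t−ȳ)(y_{t+1}−ȳ) = -8.5069
γ_1 = -8.5069 / 6 = -1.418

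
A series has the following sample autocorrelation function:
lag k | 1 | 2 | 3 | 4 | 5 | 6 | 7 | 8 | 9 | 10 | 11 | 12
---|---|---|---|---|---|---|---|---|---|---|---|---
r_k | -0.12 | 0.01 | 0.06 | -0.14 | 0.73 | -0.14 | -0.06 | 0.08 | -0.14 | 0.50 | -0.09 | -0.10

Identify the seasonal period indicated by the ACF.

5

The largest autocorrelation is r_5 = 0.73, with a weaker echo at lag 10 (0.50); the remaining lags stay at or below 0.08.
The dominant spike at lag 5 indicates a seasonal period of 5.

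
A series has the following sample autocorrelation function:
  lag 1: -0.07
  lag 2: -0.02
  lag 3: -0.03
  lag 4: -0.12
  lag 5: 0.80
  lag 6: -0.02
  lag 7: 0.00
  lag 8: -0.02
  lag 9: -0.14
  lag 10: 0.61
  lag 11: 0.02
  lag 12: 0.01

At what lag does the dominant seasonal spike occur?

The largest autocorrelation is r_5 = 0.80, with a weaker echo at lag 10 (0.61); the remaining lags stay at or below 0.02.
The dominant spike at lag 5 indicates a seasonal period of 5.

5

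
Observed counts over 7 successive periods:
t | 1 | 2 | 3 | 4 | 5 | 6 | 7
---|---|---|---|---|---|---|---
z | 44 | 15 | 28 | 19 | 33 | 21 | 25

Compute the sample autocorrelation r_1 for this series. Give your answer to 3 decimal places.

-0.537

Mean z̄ = (44 + 15 + 28 + 19 + 33 + 21 + 25)/7 = 26.4286
Σ(z_t−z̄)(z_{t+1}−z̄) = (-200.8163) + (-17.9592) + (-11.6735) + (-48.8163) + (-35.6735) + (7.7551) = -307.1837
Denominator Σ(z_t−z̄)² = 571.7143
r_1 = -307.1837 / 571.7143 = -0.537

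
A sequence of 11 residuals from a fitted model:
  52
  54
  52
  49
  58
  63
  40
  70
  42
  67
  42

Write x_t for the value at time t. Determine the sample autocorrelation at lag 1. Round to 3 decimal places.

Mean x̄ = (52 + 54 + 52 + 49 + 58 + 63 + 40 + 70 + 42 + 67 + 42)/11 = 53.5455
Numerator Σ_{t=1}^{10}(x_t−x̄)(x_{t+1}−x̄) = -824.1157
Denominator Σ(x_t−x̄)² = 1036.7273
r_1 = -824.1157 / 1036.7273 = -0.795

-0.795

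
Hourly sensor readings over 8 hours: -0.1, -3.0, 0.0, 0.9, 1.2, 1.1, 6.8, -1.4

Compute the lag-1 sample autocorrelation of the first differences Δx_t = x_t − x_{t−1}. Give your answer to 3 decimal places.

-0.435

First differences Δx: -2.9, 3.0, 0.9, 0.3, -0.1, 5.7, -8.2
Mean of differences = -0.1857
Numerator Σ(Δx_t−Δx̄)(Δx_{t+1}−Δx̄) = -51.2845
Denominator Σ(Δx_t−Δx̄)² = 117.8086
r_1(Δx) = -51.2845 / 117.8086 = -0.435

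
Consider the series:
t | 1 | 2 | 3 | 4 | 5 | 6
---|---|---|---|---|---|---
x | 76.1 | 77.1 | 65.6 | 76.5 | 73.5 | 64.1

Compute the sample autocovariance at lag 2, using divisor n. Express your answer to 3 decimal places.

-8.033

Mean x̄ = (76.1 + 77.1 + 65.6 + 76.5 + 73.5 + 64.1)/6 = 72.1500
Deviations: 3.9500, 4.9500, -6.5500, 4.3500, 1.3500, -8.0500
Σ_{t=1}^{4}(x_t−x̄)(x_{t+2}−x̄) = -48.2000
γ_2 = -48.2000 / 6 = -8.033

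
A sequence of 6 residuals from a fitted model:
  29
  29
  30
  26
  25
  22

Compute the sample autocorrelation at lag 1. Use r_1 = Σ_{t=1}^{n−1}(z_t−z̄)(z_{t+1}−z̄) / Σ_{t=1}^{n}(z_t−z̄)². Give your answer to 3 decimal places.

0.412

Mean z̄ = (29 + 29 + 30 + 26 + 25 + 22)/6 = 26.8333
Deviations from mean: 2.1667, 2.1667, 3.1667, -0.8333, -1.8333, -4.8333
Σ(z_t−z̄)(z_{t+1}−z̄) = (4.6944) + (6.8611) + (-2.6389) + (1.5278) + (8.8611) = 19.3056
Denominator Σ(z_t−z̄)² = 46.8333
r_1 = 19.3056 / 46.8333 = 0.412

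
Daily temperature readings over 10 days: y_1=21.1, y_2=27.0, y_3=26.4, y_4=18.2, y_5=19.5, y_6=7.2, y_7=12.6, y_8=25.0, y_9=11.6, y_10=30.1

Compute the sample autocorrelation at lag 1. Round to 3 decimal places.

Mean ȳ = (21.1 + 27.0 + 26.4 + 18.2 + 19.5 + 7.2 + 12.6 + 25.0 + 11.6 + 30.1)/10 = 19.8700
Numerator Σ_{t=1}^{9}(y_t−ȳ)(y_{t+1}−ȳ) = -22.4819
Denominator Σ(y_t−ȳ)² = 510.6610
r_1 = -22.4819 / 510.6610 = -0.044

-0.044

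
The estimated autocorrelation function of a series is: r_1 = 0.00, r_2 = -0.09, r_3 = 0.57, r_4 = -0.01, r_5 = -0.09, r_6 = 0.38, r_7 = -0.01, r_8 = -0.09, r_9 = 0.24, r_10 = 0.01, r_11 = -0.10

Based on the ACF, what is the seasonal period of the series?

The largest autocorrelation is r_3 = 0.57, with weaker echoes at lags 6 (0.38) and 9 (0.24); the remaining lags stay at or below 0.01.
The dominant spike at lag 3 indicates a seasonal period of 3.

3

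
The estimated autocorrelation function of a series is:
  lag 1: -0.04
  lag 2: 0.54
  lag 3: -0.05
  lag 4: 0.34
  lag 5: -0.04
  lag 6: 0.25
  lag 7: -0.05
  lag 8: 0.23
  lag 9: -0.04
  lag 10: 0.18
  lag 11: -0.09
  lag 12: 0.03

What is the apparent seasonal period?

2

The largest autocorrelation is r_2 = 0.54, with weaker echoes at lags 4 (0.34), 6 (0.25), 8 (0.23) and 10 (0.18); the remaining lags stay at or below 0.03.
The dominant spike at lag 2 indicates a seasonal period of 2.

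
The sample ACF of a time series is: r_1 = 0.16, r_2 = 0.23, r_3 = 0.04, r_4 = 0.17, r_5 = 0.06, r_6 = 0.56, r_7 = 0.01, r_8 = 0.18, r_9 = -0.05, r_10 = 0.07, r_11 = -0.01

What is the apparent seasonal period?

6

The largest autocorrelation is r_6 = 0.56; the remaining lags stay at or below 0.23.
The dominant spike at lag 6 indicates a seasonal period of 6.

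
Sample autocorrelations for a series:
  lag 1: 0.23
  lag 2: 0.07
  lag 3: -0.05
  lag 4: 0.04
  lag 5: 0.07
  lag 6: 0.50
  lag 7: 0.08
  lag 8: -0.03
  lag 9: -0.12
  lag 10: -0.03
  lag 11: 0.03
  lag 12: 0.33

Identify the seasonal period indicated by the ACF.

6

The largest autocorrelation is r_6 = 0.50, with a weaker echo at lag 12 (0.33); the remaining lags stay at or below 0.23. The elevated value at lag 1 (0.23), dropping to 0.07 at lag 2, reflects decaying short-term dependence rather than seasonality.
The dominant spike at lag 6 indicates a seasonal period of 6.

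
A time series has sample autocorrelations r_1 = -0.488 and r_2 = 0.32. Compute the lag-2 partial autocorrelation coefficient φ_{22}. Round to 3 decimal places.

φ_{22} = (r_2 − r_1²) / (1 − r_1²)
r_1² = (-0.488)² = 0.238144
Numerator = 0.32 − 0.2381 = 0.0819; denominator = 1 − 0.2381 = 0.7619
φ_{22} = 0.0819 / 0.7619 = 0.107

0.107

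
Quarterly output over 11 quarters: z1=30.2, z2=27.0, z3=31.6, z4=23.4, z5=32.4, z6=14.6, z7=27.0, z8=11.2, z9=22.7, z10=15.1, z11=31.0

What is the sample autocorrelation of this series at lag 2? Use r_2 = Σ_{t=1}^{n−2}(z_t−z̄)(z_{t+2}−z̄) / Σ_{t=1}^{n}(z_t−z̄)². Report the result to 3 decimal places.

Mean z̄ = (30.2 + 27.0 + 31.6 + 23.4 + 32.4 + 14.6 + 27.0 + 11.2 + 22.7 + 15.1 + 31.0)/11 = 24.2000
Numerator Σ_{t=1}^{9}(z_t−z̄)(z_{t+2}−z̄) = 362.1800
Denominator Σ(z_t−z̄)² = 566.7800
r_2 = 362.1800 / 566.7800 = 0.639

0.639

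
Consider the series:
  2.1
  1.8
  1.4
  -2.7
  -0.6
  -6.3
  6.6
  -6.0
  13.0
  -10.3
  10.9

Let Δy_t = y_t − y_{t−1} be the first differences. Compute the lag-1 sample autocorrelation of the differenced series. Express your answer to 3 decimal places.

-0.824

First differences Δy: -0.3, -0.4, -4.1, 2.1, -5.7, 12.9, -12.6, 19.0, -23.3, 21.2
Mean of differences = 0.8800
Numerator Σ(Δy_t−Δȳ)(Δy_{t+1}−Δȳ) = -1421.0764
Denominator Σ(Δy_t−Δȳ)² = 1724.7160
r_1(Δy) = -1421.0764 / 1724.7160 = -0.824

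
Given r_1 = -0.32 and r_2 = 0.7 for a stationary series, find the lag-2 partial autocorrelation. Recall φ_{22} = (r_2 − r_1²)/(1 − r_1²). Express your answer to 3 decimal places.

0.666

φ_{22} = (r_2 − r_1²) / (1 − r_1²)
r_1² = (-0.32)² = 0.1024
Numerator = 0.7 − 0.1024 = 0.5976; denominator = 1 − 0.1024 = 0.8976
φ_{22} = 0.5976 / 0.8976 = 0.666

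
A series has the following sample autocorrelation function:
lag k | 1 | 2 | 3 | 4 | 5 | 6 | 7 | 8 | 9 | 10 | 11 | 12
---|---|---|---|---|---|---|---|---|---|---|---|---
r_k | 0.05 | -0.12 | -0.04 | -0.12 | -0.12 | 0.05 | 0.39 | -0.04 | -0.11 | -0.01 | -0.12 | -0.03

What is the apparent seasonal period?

7

The largest autocorrelation is r_7 = 0.39; the remaining lags stay at or below 0.05.
The dominant spike at lag 7 indicates a seasonal period of 7.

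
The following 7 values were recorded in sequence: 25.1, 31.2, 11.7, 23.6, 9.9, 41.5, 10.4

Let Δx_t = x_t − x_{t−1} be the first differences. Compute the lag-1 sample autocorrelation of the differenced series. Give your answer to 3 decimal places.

-0.714

First differences Δx: 6.1, -19.5, 11.9, -13.7, 31.6, -31.1
Mean of differences = -2.4500
Numerator Σ(Δx_t−Δx̄)(Δx_{t+1}−Δx̄) = -1910.4775
Denominator Σ(Δx_t−Δx̄)² = 2676.5150
r_1(Δx) = -1910.4775 / 2676.5150 = -0.714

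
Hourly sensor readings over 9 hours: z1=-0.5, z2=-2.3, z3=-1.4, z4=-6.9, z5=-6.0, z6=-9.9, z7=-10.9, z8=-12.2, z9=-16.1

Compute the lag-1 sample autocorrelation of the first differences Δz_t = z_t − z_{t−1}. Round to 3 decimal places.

First differences Δz: -1.8, 0.9, -5.5, 0.9, -3.9, -1.0, -1.3, -3.9
Mean of differences = -1.9500
Numerator Σ(Δz_t−Δz̄)(Δz_{t+1}−Δz̄) = -27.8675
Denominator Σ(Δz_t−Δz̄)² = 37.8000
r_1(Δz) = -27.8675 / 37.8000 = -0.737

-0.737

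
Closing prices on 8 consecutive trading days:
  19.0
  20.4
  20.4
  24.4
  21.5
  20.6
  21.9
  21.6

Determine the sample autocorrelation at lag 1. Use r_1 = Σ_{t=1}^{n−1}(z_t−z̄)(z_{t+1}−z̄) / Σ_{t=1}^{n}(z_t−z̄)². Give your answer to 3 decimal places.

0.025

Mean z̄ = (19.0 + 20.4 + 20.4 + 24.4 + 21.5 + 20.6 + 21.9 + 21.6)/8 = 21.2250
Deviations from mean: -2.2250, -0.8250, -0.8250, 3.1750, 0.2750, -0.6250, 0.6750, 0.3750
Σ(z_t−z̄)(z_{t+1}−z̄) = (1.8356) + (0.6806) + (-2.6194) + (0.8731) + (-0.1719) + (-0.4219) + (0.2531) = 0.4294
Denominator Σ(z_t−z̄)² = 17.4550
r_1 = 0.4294 / 17.4550 = 0.025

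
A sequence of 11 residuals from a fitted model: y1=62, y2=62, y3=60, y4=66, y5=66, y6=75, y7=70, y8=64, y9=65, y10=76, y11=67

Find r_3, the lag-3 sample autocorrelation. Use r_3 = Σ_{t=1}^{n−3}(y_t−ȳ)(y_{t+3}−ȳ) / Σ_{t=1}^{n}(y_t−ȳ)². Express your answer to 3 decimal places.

Mean ȳ = (62 + 62 + 60 + 66 + 66 + 75 + 70 + 64 + 65 + 76 + 67)/11 = 66.6364
Numerator Σ_{t=1}^{8}(y_t−ȳ)(y_{t+3}−ȳ) = -33.2149
Denominator Σ(y_t−ȳ)² = 266.5455
r_3 = -33.2149 / 266.5455 = -0.125

-0.125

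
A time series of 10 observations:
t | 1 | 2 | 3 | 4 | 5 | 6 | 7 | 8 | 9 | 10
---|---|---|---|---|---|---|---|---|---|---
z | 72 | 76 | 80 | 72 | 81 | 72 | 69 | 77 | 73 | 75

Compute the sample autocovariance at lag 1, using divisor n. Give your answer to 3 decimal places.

-4.709

Mean z̄ = (72 + 76 + 80 + 72 + 81 + 72 + 69 + 77 + 73 + 75)/10 = 74.7000
Σ_{t=1}^{9}(z_t−z̄)(z_{t+1}−z̄) = -47.0900
γ_1 = -47.0900 / 10 = -4.709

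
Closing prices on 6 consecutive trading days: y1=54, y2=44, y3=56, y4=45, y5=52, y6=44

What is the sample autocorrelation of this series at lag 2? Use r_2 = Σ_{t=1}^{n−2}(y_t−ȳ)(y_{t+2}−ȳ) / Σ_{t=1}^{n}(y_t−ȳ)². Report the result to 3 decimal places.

Mean ȳ = (54 + 44 + 56 + 45 + 52 + 44)/6 = 49.1667
Numerator Σ_{t=1}^{4}(y_t−ȳ)(y_{t+2}−ȳ) = 95.4444
Denominator Σ(y_t−ȳ)² = 148.8333
r_2 = 95.4444 / 148.8333 = 0.641

0.641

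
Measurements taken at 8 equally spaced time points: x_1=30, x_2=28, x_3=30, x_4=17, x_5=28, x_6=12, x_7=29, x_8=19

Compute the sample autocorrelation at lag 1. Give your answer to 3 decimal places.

-0.447

Mean x̄ = (30 + 28 + 30 + 17 + 28 + 12 + 29 + 19)/8 = 24.1250
Numerator Σ_{t=1}^{7}(x_t−x̄)(x_{t+1}−x̄) = -155.0156
Denominator Σ(x_t−x̄)² = 346.8750
r_1 = -155.0156 / 346.8750 = -0.447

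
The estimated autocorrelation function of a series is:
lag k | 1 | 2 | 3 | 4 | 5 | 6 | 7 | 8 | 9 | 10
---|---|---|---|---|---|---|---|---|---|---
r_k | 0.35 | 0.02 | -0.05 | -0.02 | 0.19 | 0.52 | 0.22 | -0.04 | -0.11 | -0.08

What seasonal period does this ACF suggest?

6

The largest autocorrelation is r_6 = 0.52; the remaining lags stay at or below 0.35. The elevated value at lag 1 (0.35), dropping to 0.02 at lag 2, reflects decaying short-term dependence rather than seasonality.
The dominant spike at lag 6 indicates a seasonal period of 6.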